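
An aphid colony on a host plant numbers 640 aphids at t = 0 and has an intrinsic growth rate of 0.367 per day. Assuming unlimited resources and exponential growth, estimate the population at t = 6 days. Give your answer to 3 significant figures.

N(t) = N₀·e^(rt) = 640 × e^(0.367×6) = 640 × e^2.202.
e^2.202 ≈ 9.0431, so N ≈ 640 × 9.0431 = 5787.57.

5790 aphids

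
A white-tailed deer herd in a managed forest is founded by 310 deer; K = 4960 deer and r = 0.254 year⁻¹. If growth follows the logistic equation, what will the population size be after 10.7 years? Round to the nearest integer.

2492 deer

A = (K − N₀)/N₀ = (4960 − 310)/310 = 15.
N(t) = K/(1 + A·e^(−rt)) = 4960/(1 + 15×e^(−0.254×10.7)).
e^(−2.718) = 0.06602; denominator = 1 + 15×0.06602 = 1.9903.
N = 4960/1.9903 = 2492.09.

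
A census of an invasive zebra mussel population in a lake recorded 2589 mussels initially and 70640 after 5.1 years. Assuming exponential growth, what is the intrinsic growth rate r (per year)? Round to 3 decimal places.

From N(t) = N₀·e^(rt): e^(r·5.1) = 70640/2589 = 27.285.
r·5.1 = ln(27.285) = 3.3063, so r = 3.3063/5.1 = 0.6483.

0.648 per year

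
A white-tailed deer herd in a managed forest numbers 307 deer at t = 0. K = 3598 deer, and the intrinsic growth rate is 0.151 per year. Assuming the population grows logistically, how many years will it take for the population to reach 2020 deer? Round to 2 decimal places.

A = (K − N₀)/N₀ = (3598 − 307)/307 = 10.72.
Solve 3598/(1 + 10.72·e^(−0.151t)) = 2020: 1 + 10.72·e^(−0.151t) = 1.7812, so e^(−0.151t) = 0.0728729.
−0.151·t = ln(0.0728729) = -2.619, so t = 2.619/0.151 = 17.345.

17.34 years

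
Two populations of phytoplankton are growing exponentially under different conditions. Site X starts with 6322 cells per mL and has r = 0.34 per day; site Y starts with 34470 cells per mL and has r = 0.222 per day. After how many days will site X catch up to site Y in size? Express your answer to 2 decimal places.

14.37 days

Set 6322·e^(0.34t) = 34470·e^(0.222t).
e^((0.34 − 0.222)t) = 34470/6322 → e^(0.118·t) = 5.4524.
0.118·t = ln(5.4524) = 1.6961, so t = 1.6961/0.118 = 14.373.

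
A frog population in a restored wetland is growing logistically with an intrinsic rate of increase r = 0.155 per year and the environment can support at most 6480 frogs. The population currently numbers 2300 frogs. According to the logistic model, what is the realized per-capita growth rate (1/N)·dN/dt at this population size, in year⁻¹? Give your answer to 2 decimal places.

0.10 per year

(1/N)·dN/dt = r(1 − N/K) = 0.155 × (1 − 2300/6480).
= 0.155 × 0.64506 = 0.099985.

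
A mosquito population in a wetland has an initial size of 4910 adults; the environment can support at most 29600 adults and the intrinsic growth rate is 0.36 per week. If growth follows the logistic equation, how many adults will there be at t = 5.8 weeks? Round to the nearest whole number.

A = (K − N₀)/N₀ = (29600 − 4910)/4910 = 5.0285.
N(t) = K/(1 + A·e^(−rt)) = 29600/(1 + 5.0285×e^(−0.36×5.8)).
e^(−2.088) = 0.12393; denominator = 1 + 5.0285×0.12393 = 1.6232.
N = 29600/1.6232 = 18235.5.

18235 adults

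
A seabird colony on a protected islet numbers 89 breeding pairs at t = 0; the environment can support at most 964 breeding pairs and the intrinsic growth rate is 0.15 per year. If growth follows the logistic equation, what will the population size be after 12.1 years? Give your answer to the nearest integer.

371 breeding pairs

A = (K − N₀)/N₀ = (964 − 89)/89 = 9.8315.
N(t) = K/(1 + A·e^(−rt)) = 964/(1 + 9.8315×e^(−0.15×12.1)).
e^(−1.815) = 0.16284; denominator = 1 + 9.8315×0.16284 = 2.6009.
N = 964/2.6009 = 370.636.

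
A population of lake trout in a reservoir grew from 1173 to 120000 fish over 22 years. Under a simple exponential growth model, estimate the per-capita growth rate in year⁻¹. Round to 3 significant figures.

0.210 per year

From N(t) = N₀·e^(rt): e^(r·22) = 120000/1173 = 102.3.
r·22 = ln(102.3) = 4.6279, so r = 4.6279/22 = 0.21036.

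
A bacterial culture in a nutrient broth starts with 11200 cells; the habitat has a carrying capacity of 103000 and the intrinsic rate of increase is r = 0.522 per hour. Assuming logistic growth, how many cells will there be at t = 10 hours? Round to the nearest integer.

98629 cells

A = (K − N₀)/N₀ = (103000 − 11200)/11200 = 8.1964.
N(t) = K/(1 + A·e^(−rt)) = 103000/(1 + 8.1964×e^(−0.522×10)).
e^(−5.22) = 0.0054073; denominator = 1 + 8.1964×0.0054073 = 1.0443.
N = 103000/1.0443 = 98628.7.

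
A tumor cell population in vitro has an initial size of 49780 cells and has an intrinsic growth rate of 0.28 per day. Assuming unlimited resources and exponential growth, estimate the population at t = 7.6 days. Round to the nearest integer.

418055 cells

N(t) = N₀·e^(rt) = 49780 × e^(0.28×7.6) = 49780 × e^2.128.
e^2.128 ≈ 8.3981, so N ≈ 49780 × 8.3981 = 418055.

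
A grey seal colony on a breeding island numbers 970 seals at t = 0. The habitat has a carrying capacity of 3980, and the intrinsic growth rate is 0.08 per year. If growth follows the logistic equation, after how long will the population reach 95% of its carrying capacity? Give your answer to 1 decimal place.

A = (K − N₀)/N₀ = (3980 − 970)/970 = 3.1031.
Solve 3980/(1 + 3.1031·e^(−0.08t)) = 3781: 1 + 3.1031·e^(−0.08t) = 1.0526, so e^(−0.08t) = 0.016961.
−0.08·t = ln(0.016961) = -4.0768, so t = 4.0768/0.08 = 50.96.

51.0 years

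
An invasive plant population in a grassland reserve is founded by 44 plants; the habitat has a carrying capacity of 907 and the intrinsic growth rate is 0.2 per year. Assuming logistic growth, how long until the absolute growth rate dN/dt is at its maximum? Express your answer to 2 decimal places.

Logistic growth is fastest at N = K/2 = 453.5.
A = (K − N₀)/N₀ = 19.614. Set K/(1 + A·e^(−rt)) = K/2 → A·e^(−rt) = 1.
e^(−0.2t) = 1/19.614 = 0.0509849, so t = ln(19.614)/0.2 = 2.9762/0.2 = 14.881.

14.88 years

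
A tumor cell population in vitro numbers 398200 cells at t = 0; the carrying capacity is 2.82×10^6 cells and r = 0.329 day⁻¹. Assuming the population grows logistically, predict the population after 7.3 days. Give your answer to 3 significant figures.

1820000 cells

A = (K − N₀)/N₀ = (2.82×10^6 − 398200)/398200 = 6.0819.
N(t) = K/(1 + A·e^(−rt)) = 2.82×10^6/(1 + 6.0819×e^(−0.329×7.3)).
e^(−2.402) = 0.090564; denominator = 1 + 6.0819×0.090564 = 1.5508.
N = 2.82×10^6/1.5508 = 1.818419×10^6.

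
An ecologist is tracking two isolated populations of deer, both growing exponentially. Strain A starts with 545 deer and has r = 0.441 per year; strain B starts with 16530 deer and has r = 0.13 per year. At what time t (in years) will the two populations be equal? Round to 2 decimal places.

10.97 years

Set 545·e^(0.441t) = 16530·e^(0.13t).
e^((0.441 − 0.13)t) = 16530/545 → e^(0.311·t) = 30.33.
0.311·t = ln(30.33) = 3.4121, so t = 3.4121/0.311 = 10.972.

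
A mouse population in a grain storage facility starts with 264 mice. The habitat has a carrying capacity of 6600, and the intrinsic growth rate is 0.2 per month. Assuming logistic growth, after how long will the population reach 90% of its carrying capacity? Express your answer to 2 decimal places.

A = (K − N₀)/N₀ = (6600 − 264)/264 = 24.
Solve 6600/(1 + 24·e^(−0.2t)) = 5940: 1 + 24·e^(−0.2t) = 1.1111, so e^(−0.2t) = 0.00462963.
−0.2·t = ln(0.00462963) = -5.3753, so t = 5.3753/0.2 = 26.876.

26.88 months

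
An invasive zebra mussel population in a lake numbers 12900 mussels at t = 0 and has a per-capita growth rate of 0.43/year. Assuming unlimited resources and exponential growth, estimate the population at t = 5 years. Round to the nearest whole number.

N(t) = N₀·e^(rt) = 12900 × e^(0.43×5) = 12900 × e^2.15.
e^2.15 ≈ 8.5849, so N ≈ 12900 × 8.5849 = 110745.

110745 mussels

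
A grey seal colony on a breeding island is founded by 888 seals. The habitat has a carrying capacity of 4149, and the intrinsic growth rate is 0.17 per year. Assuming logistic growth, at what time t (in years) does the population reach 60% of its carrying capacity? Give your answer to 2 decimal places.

A = (K − N₀)/N₀ = (4149 − 888)/888 = 3.6723.
Solve 4149/(1 + 3.6723·e^(−0.17t)) = 2489.4: 1 + 3.6723·e^(−0.17t) = 1.6667, so e^(−0.17t) = 0.181539.
−0.17·t = ln(0.181539) = -1.7063, so t = 1.7063/0.17 = 10.037.

10.04 years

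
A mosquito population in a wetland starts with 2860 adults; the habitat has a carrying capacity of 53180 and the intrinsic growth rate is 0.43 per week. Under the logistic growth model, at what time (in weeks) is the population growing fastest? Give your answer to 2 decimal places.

6.67 weeks

Logistic growth is fastest at N = K/2 = 26590.
A = (K − N₀)/N₀ = 17.594. Set K/(1 + A·e^(−rt)) = K/2 → A·e^(−rt) = 1.
e^(−0.43t) = 1/17.594 = 0.0568362, so t = ln(17.594)/0.43 = 2.8676/0.43 = 6.6688.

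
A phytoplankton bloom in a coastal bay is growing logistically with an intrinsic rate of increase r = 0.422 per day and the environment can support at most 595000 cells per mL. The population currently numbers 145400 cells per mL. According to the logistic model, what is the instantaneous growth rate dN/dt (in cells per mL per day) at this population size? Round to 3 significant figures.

dN/dt = rN(1 − N/K) = 0.422 × 145400 × (1 − 145400/595000).
1 − 145400/595000 = 0.75563; dN/dt = 0.422 × 145400 × 0.75563 = 46365.

46400 cells per mL per day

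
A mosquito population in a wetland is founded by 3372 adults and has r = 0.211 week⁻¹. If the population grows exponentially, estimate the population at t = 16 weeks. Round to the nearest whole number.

N(t) = N₀·e^(rt) = 3372 × e^(0.211×16) = 3372 × e^3.376.
e^3.376 ≈ 29.254, so N ≈ 3372 × 29.254 = 98642.9.

98643 adults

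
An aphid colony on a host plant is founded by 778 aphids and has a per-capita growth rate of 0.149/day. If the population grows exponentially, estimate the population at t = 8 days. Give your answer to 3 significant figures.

N(t) = N₀·e^(rt) = 778 × e^(0.149×8) = 778 × e^1.192.
e^1.192 ≈ 3.2937, so N ≈ 778 × 3.2937 = 2562.47.

2560 aphids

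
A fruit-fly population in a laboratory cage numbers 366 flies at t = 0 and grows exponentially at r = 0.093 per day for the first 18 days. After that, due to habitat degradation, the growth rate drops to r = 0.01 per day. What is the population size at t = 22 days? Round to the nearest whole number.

Phase 1: N(18) = 366·e^(0.093×18) = 366·e^1.674 = 1952.05.
Phase 2 runs for 22 − 18 = 4 days at r = 0.01.
N(22) = 1952.05·e^(0.01×4) = 1952.05·e^0.04 = 2031.71.

2032 flies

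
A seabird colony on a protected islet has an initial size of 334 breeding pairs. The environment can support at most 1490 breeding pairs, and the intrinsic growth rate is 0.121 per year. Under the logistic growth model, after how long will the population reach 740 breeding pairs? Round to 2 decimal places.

10.15 years

A = (K − N₀)/N₀ = (1490 − 334)/334 = 3.4611.
Solve 1490/(1 + 3.4611·e^(−0.121t)) = 740: 1 + 3.4611·e^(−0.121t) = 2.0135, so e^(−0.121t) = 0.292832.
−0.121·t = ln(0.292832) = -1.2282, so t = 1.2282/0.121 = 10.15.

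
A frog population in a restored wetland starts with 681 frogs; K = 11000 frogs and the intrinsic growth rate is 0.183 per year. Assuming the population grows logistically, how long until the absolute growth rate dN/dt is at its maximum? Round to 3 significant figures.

Logistic growth is fastest at N = K/2 = 5500.
A = (K − N₀)/N₀ = 15.153. Set K/(1 + A·e^(−rt)) = K/2 → A·e^(−rt) = 1.
e^(−0.183t) = 1/15.153 = 0.0659948, so t = ln(15.153)/0.183 = 2.7182/0.183 = 14.853.

14.9 years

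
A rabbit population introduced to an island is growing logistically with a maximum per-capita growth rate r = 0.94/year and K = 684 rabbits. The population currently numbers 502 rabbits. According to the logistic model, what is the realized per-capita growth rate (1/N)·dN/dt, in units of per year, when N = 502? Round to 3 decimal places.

0.250 per year

(1/N)·dN/dt = r(1 − N/K) = 0.94 × (1 − 502/684).
= 0.94 × 0.26608 = 0.25012.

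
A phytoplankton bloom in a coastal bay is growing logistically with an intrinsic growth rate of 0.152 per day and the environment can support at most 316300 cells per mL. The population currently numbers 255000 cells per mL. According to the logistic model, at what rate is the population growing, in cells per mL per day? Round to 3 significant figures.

7510 cells per mL per day

dN/dt = rN(1 − N/K) = 0.152 × 255000 × (1 − 255000/316300).
1 − 255000/316300 = 0.1938; dN/dt = 0.152 × 255000 × 0.1938 = 7511.8.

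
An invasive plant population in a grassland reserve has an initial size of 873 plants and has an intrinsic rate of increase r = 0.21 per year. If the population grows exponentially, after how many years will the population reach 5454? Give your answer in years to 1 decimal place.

8.7 years

Set N₀·e^(rt) = 5454: e^(0.21·t) = 5454/873 = 6.2474.
0.21·t = ln(6.2474) = 1.8322, so t = 1.8322/0.21 = 8.7246.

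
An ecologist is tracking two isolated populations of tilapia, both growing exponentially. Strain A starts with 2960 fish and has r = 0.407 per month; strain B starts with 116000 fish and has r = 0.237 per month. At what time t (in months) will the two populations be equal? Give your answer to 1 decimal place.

Set 2960·e^(0.407t) = 116000·e^(0.237t).
e^((0.407 − 0.237)t) = 116000/2960 → e^(0.17·t) = 39.189.
0.17·t = ln(39.189) = 3.6684, so t = 3.6684/0.17 = 21.579.

21.6 months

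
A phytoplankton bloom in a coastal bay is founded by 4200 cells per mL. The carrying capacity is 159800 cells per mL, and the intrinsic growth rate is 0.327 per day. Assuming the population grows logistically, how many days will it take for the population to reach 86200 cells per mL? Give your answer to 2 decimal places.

11.53 days

A = (K − N₀)/N₀ = (159800 − 4200)/4200 = 37.048.
Solve 159800/(1 + 37.048·e^(−0.327t)) = 86200: 1 + 37.048·e^(−0.327t) = 1.8538, so e^(−0.327t) = 0.0230468.
−0.327·t = ln(0.0230468) = -3.7702, so t = 3.7702/0.327 = 11.53.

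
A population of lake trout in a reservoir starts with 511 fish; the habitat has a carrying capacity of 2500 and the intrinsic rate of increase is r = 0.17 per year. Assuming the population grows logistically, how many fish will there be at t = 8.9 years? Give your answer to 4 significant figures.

A = (K − N₀)/N₀ = (2500 − 511)/511 = 3.8924.
N(t) = K/(1 + A·e^(−rt)) = 2500/(1 + 3.8924×e^(−0.17×8.9)).
e^(−1.513) = 0.22025; denominator = 1 + 3.8924×0.22025 = 1.8573.
N = 2500/1.8573 = 1346.05.

1346 fish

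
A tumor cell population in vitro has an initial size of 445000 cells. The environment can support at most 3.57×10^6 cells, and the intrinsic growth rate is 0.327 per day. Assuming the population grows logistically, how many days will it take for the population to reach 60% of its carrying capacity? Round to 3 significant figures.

7.20 days

A = (K − N₀)/N₀ = (3.57×10^6 − 445000)/445000 = 7.0225.
Solve 3.57×10^6/(1 + 7.0225·e^(−0.327t)) = 2.142×10^6: 1 + 7.0225·e^(−0.327t) = 1.6667, so e^(−0.327t) = 0.0949333.
−0.327·t = ln(0.0949333) = -2.3546, so t = 2.3546/0.327 = 7.2006.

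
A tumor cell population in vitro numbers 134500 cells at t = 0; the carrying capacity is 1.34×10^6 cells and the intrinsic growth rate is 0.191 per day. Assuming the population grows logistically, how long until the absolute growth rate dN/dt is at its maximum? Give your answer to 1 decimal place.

Logistic growth is fastest at N = K/2 = 670000.
A = (K − N₀)/N₀ = 8.9628. Set K/(1 + A·e^(−rt)) = K/2 → A·e^(−rt) = 1.
e^(−0.191t) = 1/8.9628 = 0.111572, so t = ln(8.9628)/0.191 = 2.1931/0.191 = 11.482.

11.5 days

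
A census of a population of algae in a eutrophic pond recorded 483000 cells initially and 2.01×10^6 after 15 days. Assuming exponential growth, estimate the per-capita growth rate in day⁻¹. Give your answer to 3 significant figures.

0.0951 per day

From N(t) = N₀·e^(rt): e^(r·15) = 2.01×10^6/483000 = 4.1615.
r·15 = ln(4.1615) = 1.4259, so r = 1.4259/15 = 0.095058.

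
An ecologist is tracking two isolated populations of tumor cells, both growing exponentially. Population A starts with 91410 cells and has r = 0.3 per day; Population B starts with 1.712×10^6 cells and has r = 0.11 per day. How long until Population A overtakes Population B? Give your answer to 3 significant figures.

15.4 days

Set 91410·e^(0.3t) = 1.712×10^6·e^(0.11t).
e^((0.3 − 0.11)t) = 1.712×10^6/91410 → e^(0.19·t) = 18.729.
0.19·t = ln(18.729) = 2.9301, so t = 2.9301/0.19 = 15.421.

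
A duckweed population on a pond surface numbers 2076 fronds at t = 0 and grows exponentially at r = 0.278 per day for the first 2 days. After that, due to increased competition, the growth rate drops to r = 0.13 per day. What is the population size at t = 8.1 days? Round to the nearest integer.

Phase 1: N(2) = 2076·e^(0.278×2) = 2076·e^0.556 = 3619.89.
Phase 2 runs for 8.1 − 2 = 6.1 days at r = 0.13.
N(8.1) = 3619.89·e^(0.13×6.1) = 3619.89·e^0.793 = 8000.01.

8000 fronds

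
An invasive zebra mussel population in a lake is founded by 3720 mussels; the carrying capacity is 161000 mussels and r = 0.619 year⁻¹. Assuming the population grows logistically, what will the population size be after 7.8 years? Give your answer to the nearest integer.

120304 mussels

A = (K − N₀)/N₀ = (161000 − 3720)/3720 = 42.28.
N(t) = K/(1 + A·e^(−rt)) = 161000/(1 + 42.28×e^(−0.619×7.8)).
e^(−4.828) = 0.0080009; denominator = 1 + 42.28×0.0080009 = 1.3383.
N = 161000/1.3383 = 120304.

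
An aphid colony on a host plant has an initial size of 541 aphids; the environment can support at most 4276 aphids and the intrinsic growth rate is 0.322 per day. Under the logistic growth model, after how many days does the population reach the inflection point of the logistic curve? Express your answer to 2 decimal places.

Logistic growth is fastest at N = K/2 = 2138.
A = (K − N₀)/N₀ = 6.9039. Set K/(1 + A·e^(−rt)) = K/2 → A·e^(−rt) = 1.
e^(−0.322t) = 1/6.9039 = 0.144846, so t = ln(6.9039)/0.322 = 1.9321/0.322 = 6.0003.

6.00 days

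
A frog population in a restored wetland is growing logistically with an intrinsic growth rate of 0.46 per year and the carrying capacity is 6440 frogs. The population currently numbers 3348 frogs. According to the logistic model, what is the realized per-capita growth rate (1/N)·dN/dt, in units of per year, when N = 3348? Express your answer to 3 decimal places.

(1/N)·dN/dt = r(1 − N/K) = 0.46 × (1 − 3348/6440).
= 0.46 × 0.48012 = 0.22086.

0.221 per year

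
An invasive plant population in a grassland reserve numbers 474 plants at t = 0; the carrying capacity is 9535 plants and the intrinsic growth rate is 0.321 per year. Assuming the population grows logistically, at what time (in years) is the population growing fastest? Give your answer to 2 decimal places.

Logistic growth is fastest at N = K/2 = 4767.5.
A = (K − N₀)/N₀ = 19.116. Set K/(1 + A·e^(−rt)) = K/2 → A·e^(−rt) = 1.
e^(−0.321t) = 1/19.116 = 0.0523121, so t = ln(19.116)/0.321 = 2.9505/0.321 = 9.1917.

9.19 years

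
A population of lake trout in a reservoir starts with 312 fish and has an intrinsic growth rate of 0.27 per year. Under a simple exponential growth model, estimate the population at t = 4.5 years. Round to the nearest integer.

1052 fish

N(t) = N₀·e^(rt) = 312 × e^(0.27×4.5) = 312 × e^1.215.
e^1.215 ≈ 3.3703, so N ≈ 312 × 3.3703 = 1051.53.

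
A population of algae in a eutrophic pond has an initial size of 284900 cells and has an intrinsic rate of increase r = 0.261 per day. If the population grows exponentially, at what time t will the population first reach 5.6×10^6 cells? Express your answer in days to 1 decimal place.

Set N₀·e^(rt) = 5.6×10^6: e^(0.261·t) = 5.6×10^6/284900 = 19.656.
0.261·t = ln(19.656) = 2.9784, so t = 2.9784/0.261 = 11.411.

11.4 days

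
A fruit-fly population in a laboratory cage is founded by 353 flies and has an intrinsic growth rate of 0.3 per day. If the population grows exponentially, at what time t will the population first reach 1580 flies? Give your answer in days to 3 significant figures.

Set N₀·e^(rt) = 1580: e^(0.3·t) = 1580/353 = 4.4759.
0.3·t = ln(4.4759) = 1.4987, so t = 1.4987/0.3 = 4.9957.

5.00 days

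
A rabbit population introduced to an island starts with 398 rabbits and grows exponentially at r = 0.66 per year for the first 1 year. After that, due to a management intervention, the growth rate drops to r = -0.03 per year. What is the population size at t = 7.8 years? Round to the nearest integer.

Phase 1: N(1) = 398·e^(0.66×1) = 398·e^0.66 = 770.047.
Phase 2 runs for 7.8 − 1 = 6.8 years at r = -0.03.
N(7.8) = 770.047·e^(-0.03×6.8) = 770.047·e^-0.204 = 627.945.

628 rabbits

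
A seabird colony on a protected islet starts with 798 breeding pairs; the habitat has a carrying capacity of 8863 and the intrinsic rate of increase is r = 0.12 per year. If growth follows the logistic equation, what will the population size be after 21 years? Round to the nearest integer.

4888 breeding pairs

A = (K − N₀)/N₀ = (8863 − 798)/798 = 10.107.
N(t) = K/(1 + A·e^(−rt)) = 8863/(1 + 10.107×e^(−0.12×21)).
e^(−2.52) = 0.08046; denominator = 1 + 10.107×0.08046 = 1.8132.
N = 8863/1.8132 = 4888.13.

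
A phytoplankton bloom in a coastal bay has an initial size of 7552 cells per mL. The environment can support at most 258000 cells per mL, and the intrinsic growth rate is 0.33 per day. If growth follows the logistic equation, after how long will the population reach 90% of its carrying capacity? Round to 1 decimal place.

17.3 days

A = (K − N₀)/N₀ = (258000 − 7552)/7552 = 33.163.
Solve 258000/(1 + 33.163·e^(−0.33t)) = 232200: 1 + 33.163·e^(−0.33t) = 1.1111, so e^(−0.33t) = 0.00335044.
−0.33·t = ln(0.00335044) = -5.6987, so t = 5.6987/0.33 = 17.269.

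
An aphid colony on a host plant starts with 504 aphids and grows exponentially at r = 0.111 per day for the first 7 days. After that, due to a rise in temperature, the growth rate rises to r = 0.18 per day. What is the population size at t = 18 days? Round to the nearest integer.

7939 aphids

Phase 1: N(7) = 504·e^(0.111×7) = 504·e^0.777 = 1096.17.
Phase 2 runs for 18 − 7 = 11 days at r = 0.18.
N(18) = 1096.17·e^(0.18×11) = 1096.17·e^1.98 = 7939.27.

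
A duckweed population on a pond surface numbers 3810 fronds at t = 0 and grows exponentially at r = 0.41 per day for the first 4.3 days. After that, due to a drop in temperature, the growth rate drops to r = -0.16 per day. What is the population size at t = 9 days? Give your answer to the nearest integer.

10471 fronds

Phase 1: N(4.3) = 3810·e^(0.41×4.3) = 3810·e^1.763 = 22211.9.
Phase 2 runs for 9 − 4.3 = 4.7 days at r = -0.16.
N(9) = 22211.9·e^(-0.16×4.7) = 22211.9·e^-0.752 = 10471.2.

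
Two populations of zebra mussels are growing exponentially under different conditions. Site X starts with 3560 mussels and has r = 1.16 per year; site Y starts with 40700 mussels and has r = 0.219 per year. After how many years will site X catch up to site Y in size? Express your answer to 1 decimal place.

2.6 years

Set 3560·e^(1.16t) = 40700·e^(0.219t).
e^((1.16 − 0.219)t) = 40700/3560 → e^(0.941·t) = 11.433.
0.941·t = ln(11.433) = 2.4365, so t = 2.4365/0.941 = 2.5892.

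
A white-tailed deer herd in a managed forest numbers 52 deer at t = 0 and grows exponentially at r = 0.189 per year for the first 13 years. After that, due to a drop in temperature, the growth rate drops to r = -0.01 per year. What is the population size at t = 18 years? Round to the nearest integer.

Phase 1: N(13) = 52·e^(0.189×13) = 52·e^2.457 = 606.827.
Phase 2 runs for 18 − 13 = 5 years at r = -0.01.
N(18) = 606.827·e^(-0.01×5) = 606.827·e^-0.05 = 577.232.

577 deer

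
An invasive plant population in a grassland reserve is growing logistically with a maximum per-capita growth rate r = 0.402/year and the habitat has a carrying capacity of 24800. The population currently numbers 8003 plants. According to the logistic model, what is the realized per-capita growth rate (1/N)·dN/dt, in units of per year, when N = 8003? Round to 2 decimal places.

(1/N)·dN/dt = r(1 − N/K) = 0.402 × (1 − 8003/24800).
= 0.402 × 0.6773 = 0.27227.

0.27 per year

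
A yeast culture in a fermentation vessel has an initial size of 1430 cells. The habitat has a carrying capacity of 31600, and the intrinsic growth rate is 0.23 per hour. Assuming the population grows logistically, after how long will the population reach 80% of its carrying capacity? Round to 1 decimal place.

A = (K − N₀)/N₀ = (31600 − 1430)/1430 = 21.098.
Solve 31600/(1 + 21.098·e^(−0.23t)) = 25280: 1 + 21.098·e^(−0.23t) = 1.25, so e^(−0.23t) = 0.0118495.
−0.23·t = ln(0.0118495) = -4.4355, so t = 4.4355/0.23 = 19.285.

19.3 hours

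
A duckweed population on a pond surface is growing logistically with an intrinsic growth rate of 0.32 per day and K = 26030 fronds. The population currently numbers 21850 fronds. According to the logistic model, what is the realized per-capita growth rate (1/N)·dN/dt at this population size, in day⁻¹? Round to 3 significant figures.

(1/N)·dN/dt = r(1 − N/K) = 0.32 × (1 − 21850/26030).
= 0.32 × 0.16058 = 0.051387.

0.0514 per day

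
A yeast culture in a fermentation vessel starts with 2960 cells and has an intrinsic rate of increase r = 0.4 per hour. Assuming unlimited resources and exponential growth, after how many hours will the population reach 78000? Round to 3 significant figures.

8.18 hours

Set N₀·e^(rt) = 78000: e^(0.4·t) = 78000/2960 = 26.351.
0.4·t = ln(26.351) = 3.2715, so t = 3.2715/0.4 = 8.1788.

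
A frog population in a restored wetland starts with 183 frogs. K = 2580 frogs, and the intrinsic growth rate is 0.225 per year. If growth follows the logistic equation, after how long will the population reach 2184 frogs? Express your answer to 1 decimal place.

19.0 years

A = (K − N₀)/N₀ = (2580 − 183)/183 = 13.098.
Solve 2580/(1 + 13.098·e^(−0.225t)) = 2184: 1 + 13.098·e^(−0.225t) = 1.1813, so e^(−0.225t) = 0.0138429.
−0.225·t = ln(0.0138429) = -4.28, so t = 4.28/0.225 = 19.022.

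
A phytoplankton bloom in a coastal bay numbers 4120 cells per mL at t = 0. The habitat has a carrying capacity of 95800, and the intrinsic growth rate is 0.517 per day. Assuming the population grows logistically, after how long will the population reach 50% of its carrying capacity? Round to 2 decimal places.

6.00 days

A = (K − N₀)/N₀ = (95800 − 4120)/4120 = 22.252.
Solve 95800/(1 + 22.252·e^(−0.517t)) = 47900: 1 + 22.252·e^(−0.517t) = 2, so e^(−0.517t) = 0.0449389.
−0.517·t = ln(0.0449389) = -3.1025, so t = 3.1025/0.517 = 6.0009.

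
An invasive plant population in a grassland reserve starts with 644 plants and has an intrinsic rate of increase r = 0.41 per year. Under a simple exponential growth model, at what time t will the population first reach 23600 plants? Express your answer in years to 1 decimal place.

Set N₀·e^(rt) = 23600: e^(0.41·t) = 23600/644 = 36.646.
0.41·t = ln(36.646) = 3.6013, so t = 3.6013/0.41 = 8.7837.

8.8 years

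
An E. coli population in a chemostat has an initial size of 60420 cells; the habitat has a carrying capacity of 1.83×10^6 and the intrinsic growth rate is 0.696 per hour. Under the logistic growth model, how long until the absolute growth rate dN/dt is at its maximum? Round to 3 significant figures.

4.85 hours

Logistic growth is fastest at N = K/2 = 915000.
A = (K − N₀)/N₀ = 29.288. Set K/(1 + A·e^(−rt)) = K/2 → A·e^(−rt) = 1.
e^(−0.696t) = 1/29.288 = 0.0341437, so t = ln(29.288)/0.696 = 3.3772/0.696 = 4.8523.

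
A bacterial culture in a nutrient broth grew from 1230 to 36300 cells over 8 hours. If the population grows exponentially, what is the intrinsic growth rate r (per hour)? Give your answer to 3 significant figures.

From N(t) = N₀·e^(rt): e^(r·8) = 36300/1230 = 29.512.
r·8 = ln(29.512) = 3.3848, so r = 3.3848/8 = 0.4231.

0.423 per hour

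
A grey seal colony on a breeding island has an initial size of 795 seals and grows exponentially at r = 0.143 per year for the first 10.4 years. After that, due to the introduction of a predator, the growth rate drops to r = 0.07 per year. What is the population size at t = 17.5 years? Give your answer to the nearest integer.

Phase 1: N(10.4) = 795·e^(0.143×10.4) = 795·e^1.487 = 3517.63.
Phase 2 runs for 17.5 − 10.4 = 7.1 years at r = 0.07.
N(17.5) = 3517.63·e^(0.07×7.1) = 3517.63·e^0.497 = 5782.22.

5782 seals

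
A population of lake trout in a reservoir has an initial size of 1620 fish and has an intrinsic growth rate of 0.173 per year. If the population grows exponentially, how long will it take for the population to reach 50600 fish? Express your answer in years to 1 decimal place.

19.9 years

Set N₀·e^(rt) = 50600: e^(0.173·t) = 50600/1620 = 31.235.
0.173·t = ln(31.235) = 3.4415, so t = 3.4415/0.173 = 19.893.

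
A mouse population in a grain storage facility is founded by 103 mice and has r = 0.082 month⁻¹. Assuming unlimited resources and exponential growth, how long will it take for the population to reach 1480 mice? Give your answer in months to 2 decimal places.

Set N₀·e^(rt) = 1480: e^(0.082·t) = 1480/103 = 14.369.
0.082·t = ln(14.369) = 2.6651, so t = 2.6651/0.082 = 32.501.

32.50 months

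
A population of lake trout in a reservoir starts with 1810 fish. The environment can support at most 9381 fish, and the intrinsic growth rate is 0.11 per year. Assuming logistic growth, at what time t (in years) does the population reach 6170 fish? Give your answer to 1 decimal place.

18.9 years

A = (K − N₀)/N₀ = (9381 − 1810)/1810 = 4.1829.
Solve 9381/(1 + 4.1829·e^(−0.11t)) = 6170: 1 + 4.1829·e^(−0.11t) = 1.5204, so e^(−0.11t) = 0.124417.
−0.11·t = ln(0.124417) = -2.0841, so t = 2.0841/0.11 = 18.946.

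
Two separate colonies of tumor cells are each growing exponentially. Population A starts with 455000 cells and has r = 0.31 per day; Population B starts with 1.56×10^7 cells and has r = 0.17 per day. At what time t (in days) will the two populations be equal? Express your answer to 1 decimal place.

Set 455000·e^(0.31t) = 1.56×10^7·e^(0.17t).
e^((0.31 − 0.17)t) = 1.56×10^7/455000 → e^(0.14·t) = 34.286.
0.14·t = ln(34.286) = 3.5347, so t = 3.5347/0.14 = 25.248.

25.2 days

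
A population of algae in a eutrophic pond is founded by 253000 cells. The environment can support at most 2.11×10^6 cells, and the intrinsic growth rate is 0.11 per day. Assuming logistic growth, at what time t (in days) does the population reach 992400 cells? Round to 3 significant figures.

A = (K − N₀)/N₀ = (2.11×10^6 − 253000)/253000 = 7.3399.
Solve 2.11×10^6/(1 + 7.3399·e^(−0.11t)) = 992400: 1 + 7.3399·e^(−0.11t) = 2.1262, so e^(−0.11t) = 0.153429.
−0.11·t = ln(0.153429) = -1.8745, so t = 1.8745/0.11 = 17.041.

17.0 days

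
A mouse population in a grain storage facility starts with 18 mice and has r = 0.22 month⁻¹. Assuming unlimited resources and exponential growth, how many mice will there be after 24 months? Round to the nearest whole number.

3535 mice

N(t) = N₀·e^(rt) = 18 × e^(0.22×24) = 18 × e^5.28.
e^5.28 ≈ 196.37, so N ≈ 18 × 196.37 = 3534.66.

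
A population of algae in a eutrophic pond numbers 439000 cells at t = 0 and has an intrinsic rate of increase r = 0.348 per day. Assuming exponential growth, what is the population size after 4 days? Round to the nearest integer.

N(t) = N₀·e^(rt) = 439000 × e^(0.348×4) = 439000 × e^1.392.
e^1.392 ≈ 4.0229, so N ≈ 439000 × 4.0229 = 1.766048×10^6.

1766048 cells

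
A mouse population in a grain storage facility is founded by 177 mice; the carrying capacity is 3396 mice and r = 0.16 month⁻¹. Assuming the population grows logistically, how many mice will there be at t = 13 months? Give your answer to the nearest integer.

1038 mice

A = (K − N₀)/N₀ = (3396 − 177)/177 = 18.186.
N(t) = K/(1 + A·e^(−rt)) = 3396/(1 + 18.186×e^(−0.16×13)).
e^(−2.08) = 0.12493; denominator = 1 + 18.186×0.12493 = 3.272.
N = 3396/3.272 = 1037.89.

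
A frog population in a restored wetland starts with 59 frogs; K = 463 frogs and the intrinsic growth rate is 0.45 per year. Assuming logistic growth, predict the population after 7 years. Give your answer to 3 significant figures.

358 frogs

A = (K − N₀)/N₀ = (463 − 59)/59 = 6.8475.
N(t) = K/(1 + A·e^(−rt)) = 463/(1 + 6.8475×e^(−0.45×7)).
e^(−3.15) = 0.042852; denominator = 1 + 6.8475×0.042852 = 1.2934.
N = 463/1.2934 = 357.963.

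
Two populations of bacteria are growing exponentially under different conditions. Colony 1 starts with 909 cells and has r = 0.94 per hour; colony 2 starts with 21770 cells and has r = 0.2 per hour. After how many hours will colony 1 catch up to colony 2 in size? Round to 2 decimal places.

4.29 hours

Set 909·e^(0.94t) = 21770·e^(0.2t).
e^((0.94 − 0.2)t) = 21770/909 → e^(0.74·t) = 23.949.
0.74·t = ln(23.949) = 3.1759, so t = 3.1759/0.74 = 4.2918.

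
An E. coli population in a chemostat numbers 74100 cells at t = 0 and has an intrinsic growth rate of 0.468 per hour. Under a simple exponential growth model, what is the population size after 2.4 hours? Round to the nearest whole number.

227834 cells

N(t) = N₀·e^(rt) = 74100 × e^(0.468×2.4) = 74100 × e^1.123.
e^1.123 ≈ 3.0747, so N ≈ 74100 × 3.0747 = 227834.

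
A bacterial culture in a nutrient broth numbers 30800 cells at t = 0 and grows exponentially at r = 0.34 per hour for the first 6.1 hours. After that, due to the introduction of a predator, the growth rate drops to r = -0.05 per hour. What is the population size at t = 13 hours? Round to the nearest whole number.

Phase 1: N(6.1) = 30800·e^(0.34×6.1) = 30800·e^2.074 = 245063.
Phase 2 runs for 13 − 6.1 = 6.9 hours at r = -0.05.
N(13) = 245063·e^(-0.05×6.9) = 245063·e^-0.345 = 173558.

173558 cells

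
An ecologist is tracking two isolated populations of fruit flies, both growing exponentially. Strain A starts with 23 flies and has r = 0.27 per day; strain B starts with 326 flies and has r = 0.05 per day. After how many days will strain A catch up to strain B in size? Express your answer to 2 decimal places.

Set 23·e^(0.27t) = 326·e^(0.05t).
e^((0.27 − 0.05)t) = 326/23 → e^(0.22·t) = 14.174.
0.22·t = ln(14.174) = 2.6514, so t = 2.6514/0.22 = 12.052.

12.05 days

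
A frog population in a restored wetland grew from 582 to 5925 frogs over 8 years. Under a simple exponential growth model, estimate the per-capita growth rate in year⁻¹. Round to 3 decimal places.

0.290 per year

From N(t) = N₀·e^(rt): e^(r·8) = 5925/582 = 10.18.
r·8 = ln(10.18) = 2.3205, so r = 2.3205/8 = 0.29006.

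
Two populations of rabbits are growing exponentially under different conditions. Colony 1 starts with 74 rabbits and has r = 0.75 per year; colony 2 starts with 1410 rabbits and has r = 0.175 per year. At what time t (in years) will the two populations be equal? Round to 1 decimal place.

5.1 years

Set 74·e^(0.75t) = 1410·e^(0.175t).
e^((0.75 − 0.175)t) = 1410/74 → e^(0.575·t) = 19.054.
0.575·t = ln(19.054) = 2.9473, so t = 2.9473/0.575 = 5.1257.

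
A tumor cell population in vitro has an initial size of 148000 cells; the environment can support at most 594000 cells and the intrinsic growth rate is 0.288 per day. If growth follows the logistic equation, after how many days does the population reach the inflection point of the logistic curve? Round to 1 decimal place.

3.8 days

Logistic growth is fastest at N = K/2 = 297000.
A = (K − N₀)/N₀ = 3.0135. Set K/(1 + A·e^(−rt)) = K/2 → A·e^(−rt) = 1.
e^(−0.288t) = 1/3.0135 = 0.331839, so t = ln(3.0135)/0.288 = 1.1031/0.288 = 3.8302.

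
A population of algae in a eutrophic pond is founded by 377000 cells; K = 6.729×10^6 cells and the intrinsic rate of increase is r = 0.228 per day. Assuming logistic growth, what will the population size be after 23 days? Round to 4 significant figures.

A = (K − N₀)/N₀ = (6.729×10^6 − 377000)/377000 = 16.849.
N(t) = K/(1 + A·e^(−rt)) = 6.729×10^6/(1 + 16.849×e^(−0.228×23)).
e^(−5.244) = 0.0052791; denominator = 1 + 16.849×0.0052791 = 1.0889.
N = 6.729×10^6/1.0889 = 6.179367×10^6.

6179000 cells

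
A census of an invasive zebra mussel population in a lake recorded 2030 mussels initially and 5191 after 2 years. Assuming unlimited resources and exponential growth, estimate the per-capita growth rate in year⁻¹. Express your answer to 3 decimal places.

From N(t) = N₀·e^(rt): e^(r·2) = 5191/2030 = 2.5571.
r·2 = ln(2.5571) = 0.93889, so r = 0.93889/2 = 0.46945.

0.469 per year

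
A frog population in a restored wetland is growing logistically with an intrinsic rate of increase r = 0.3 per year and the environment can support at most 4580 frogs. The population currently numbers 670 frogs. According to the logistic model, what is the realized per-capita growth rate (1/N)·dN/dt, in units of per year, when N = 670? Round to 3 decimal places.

0.256 per year

(1/N)·dN/dt = r(1 − N/K) = 0.3 × (1 − 670/4580).
= 0.3 × 0.85371 = 0.25611.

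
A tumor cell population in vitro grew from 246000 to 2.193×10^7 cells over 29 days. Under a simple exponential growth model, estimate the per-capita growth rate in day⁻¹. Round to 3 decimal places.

0.155 per day

From N(t) = N₀·e^(rt): e^(r·29) = 2.193×10^7/246000 = 89.146.
r·29 = ln(89.146) = 4.4903, so r = 4.4903/29 = 0.15484.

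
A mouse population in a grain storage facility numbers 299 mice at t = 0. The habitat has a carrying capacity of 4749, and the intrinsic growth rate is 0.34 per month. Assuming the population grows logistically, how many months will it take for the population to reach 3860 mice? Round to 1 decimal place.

A = (K − N₀)/N₀ = (4749 − 299)/299 = 14.883.
Solve 4749/(1 + 14.883·e^(−0.34t)) = 3860: 1 + 14.883·e^(−0.34t) = 1.2303, so e^(−0.34t) = 0.0154748.
−0.34·t = ln(0.0154748) = -4.1685, so t = 4.1685/0.34 = 12.26.

12.3 months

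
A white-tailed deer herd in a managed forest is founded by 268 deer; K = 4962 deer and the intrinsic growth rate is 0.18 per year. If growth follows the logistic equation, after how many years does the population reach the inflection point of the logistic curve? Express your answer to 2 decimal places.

15.91 years

Logistic growth is fastest at N = K/2 = 2481.
A = (K − N₀)/N₀ = 17.515. Set K/(1 + A·e^(−rt)) = K/2 → A·e^(−rt) = 1.
e^(−0.18t) = 1/17.515 = 0.0570942, so t = ln(17.515)/0.18 = 2.8631/0.18 = 15.906.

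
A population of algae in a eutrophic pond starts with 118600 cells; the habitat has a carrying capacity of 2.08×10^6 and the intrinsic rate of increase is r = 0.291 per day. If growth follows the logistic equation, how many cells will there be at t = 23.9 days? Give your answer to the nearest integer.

2047695 cells

A = (K − N₀)/N₀ = (2.08×10^6 − 118600)/118600 = 16.538.
N(t) = K/(1 + A·e^(−rt)) = 2.08×10^6/(1 + 16.538×e^(−0.291×23.9)).
e^(−6.955) = 0.00095395; denominator = 1 + 16.538×0.00095395 = 1.0158.
N = 2.08×10^6/1.0158 = 2.047695×10^6.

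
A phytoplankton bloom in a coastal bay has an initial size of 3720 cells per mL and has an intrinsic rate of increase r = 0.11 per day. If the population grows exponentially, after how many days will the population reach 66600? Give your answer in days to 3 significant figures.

26.2 days

Set N₀·e^(rt) = 66600: e^(0.11·t) = 66600/3720 = 17.903.
0.11·t = ln(17.903) = 2.885, so t = 2.885/0.11 = 26.227.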